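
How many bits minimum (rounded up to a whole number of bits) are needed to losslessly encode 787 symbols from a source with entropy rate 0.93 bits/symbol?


Minimum bits >= n * H = 787 * 0.93 = 731.91, rounded up to a whole number of bits = 732

732 bits


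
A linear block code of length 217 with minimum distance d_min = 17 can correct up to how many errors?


Correction capability = floor((d-1)/2) = floor((17-1)/2) = 8

8 errors


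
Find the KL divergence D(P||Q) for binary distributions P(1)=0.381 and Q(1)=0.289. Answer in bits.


KL = p*log2(p/q) + (1-p)*log2((1-p)/(1-q)) = 0.381*log2(0.381/0.289) + 0.619*log2(0.619/0.711) = 0.0282

0.0282 bits


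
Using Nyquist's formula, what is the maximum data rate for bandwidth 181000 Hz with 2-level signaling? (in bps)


Rate = 2 * B * log2(M) = 2 * 181000 * 1.0 = 362000.0

362000.0 bps


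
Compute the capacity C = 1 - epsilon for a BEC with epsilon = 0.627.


C = 1 - epsilon = 1 - 0.627 = 0.373

0.373 bits


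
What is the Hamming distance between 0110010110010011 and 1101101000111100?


Count differing positions: ^ . ^ ^ ^ ^ ^ ^ ^ . ^ . ^ ^ ^ ^ = 13 differences

13


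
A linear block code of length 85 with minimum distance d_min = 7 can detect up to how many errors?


Detection capability = d_min - 1 = 7 - 1 = 6

6 errors


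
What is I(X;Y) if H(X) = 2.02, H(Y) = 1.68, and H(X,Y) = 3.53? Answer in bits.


I(X;Y) = H(X) + H(Y) - H(X,Y) = 2.02 + 1.68 - 3.53 = 0.17

0.17 bits


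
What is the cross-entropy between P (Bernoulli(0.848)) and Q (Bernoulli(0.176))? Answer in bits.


H(P,Q) = -p*log2(q) - (1-p)*log2(1-q). -0.848*log2(0.176) = 2.125387; -0.152*log2(0.824) = 0.042451. H(P,Q) = 2.125387 + 0.042451 = 2.1678

2.1678 bits


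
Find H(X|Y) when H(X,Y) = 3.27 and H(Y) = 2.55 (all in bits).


H(X|Y) = H(X,Y) - H(Y) = 3.27 - 2.55 = 0.72

0.72 bits


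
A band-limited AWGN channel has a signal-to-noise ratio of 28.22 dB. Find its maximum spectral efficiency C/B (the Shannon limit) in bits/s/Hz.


SNR_linear = 10^(28.22/10) = 663.7431; C/B = log2(1 + SNR_linear) = log2(1 + 663.7431) = 9.3767

9.3767 bits/s/Hz


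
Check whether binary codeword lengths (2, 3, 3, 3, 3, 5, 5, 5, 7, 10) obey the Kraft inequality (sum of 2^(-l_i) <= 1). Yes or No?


Kraft sum = sum(2^(-l_i)) = 0.8525, need <= 1. Result: satisfied (a binary prefix-free code with these lengths exists)

Yes


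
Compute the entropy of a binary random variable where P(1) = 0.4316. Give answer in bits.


H = -p*log2(p) - (1-p)*log2(1-p). -0.4316*log2(0.4316) = 0.523200; -0.5684*log2(0.5684) = 0.463258. H = 0.523200 + 0.463258 = 0.9865

0.9865 bits


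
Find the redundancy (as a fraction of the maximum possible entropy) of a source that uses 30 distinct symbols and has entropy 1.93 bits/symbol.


H_max = log2(K) = log2(30) = 4.9069 bits/symbol. Redundancy = 1 - H/H_max = 1 - 1.93/4.9069 = 1 - 0.3933 = 0.6067

0.6067


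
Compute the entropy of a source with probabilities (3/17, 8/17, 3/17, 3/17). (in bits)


H = -sum(p_i * log2(p_i)). Terms: -(3/17)*log2(3/17) = 0.441618; -(8/17)*log2(8/17) = 0.511747; -(3/17)*log2(3/17) = 0.441618; -(3/17)*log2(3/17) = 0.441618. H = 0.441618 + 0.511747 + 0.441618 + 0.441618 = 1.8366

1.8366 bits


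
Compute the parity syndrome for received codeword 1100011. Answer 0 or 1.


Syndrome = XOR of all bits = 1 XOR 1 XOR 0 XOR 0 XOR 0 XOR 1 XOR 1 = 0

0


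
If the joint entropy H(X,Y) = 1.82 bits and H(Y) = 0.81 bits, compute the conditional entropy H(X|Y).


H(X|Y) = H(X,Y) - H(Y) = 1.82 - 0.81 = 1.01

1.01 bits


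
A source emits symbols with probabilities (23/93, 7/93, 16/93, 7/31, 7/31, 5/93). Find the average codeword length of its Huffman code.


Huffman construction (repeatedly merge the two least-probable nodes; each merge adds 1 bit to every symbol beneath it): 5/93 + 7/93 = 4/31; 4/31 + 16/93 = 28/93; 7/31 + 7/31 = 14/31; 23/93 + 28/93 = 17/31; 14/31 + 17/31 = 1. Resulting codeword lengths (in the order the probabilities were given): (2, 4, 3, 2, 2, 4). L_avg = sum(p_i * l_i) = 23/93*2 + 7/93*4 + 16/93*3 + 7/31*2 + 7/31*2 + 5/93*4 = 226/93 = 2.4301

2.4301 bits


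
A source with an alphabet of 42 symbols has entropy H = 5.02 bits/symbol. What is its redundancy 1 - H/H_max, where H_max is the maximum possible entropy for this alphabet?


H_max = log2(K) = log2(42) = 5.3923 bits/symbol. Redundancy = 1 - H/H_max = 1 - 5.02/5.3923 = 1 - 0.931 = 0.069

0.069


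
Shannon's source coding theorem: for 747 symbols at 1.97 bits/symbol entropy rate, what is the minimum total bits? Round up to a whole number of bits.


Minimum bits >= n * H = 747 * 1.97 = 1471.59, rounded up to a whole number of bits = 1472

1472 bits


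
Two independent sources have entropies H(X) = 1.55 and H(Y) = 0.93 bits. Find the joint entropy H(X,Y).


For independent variables, H(X,Y) = H(X) + H(Y) = 1.55 + 0.93 = 2.48

2.48 bits


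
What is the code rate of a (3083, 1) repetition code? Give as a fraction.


Rate = k/n = 1/3083

1/3083


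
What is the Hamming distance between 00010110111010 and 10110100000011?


Count differing positions: ^ . ^ . . . ^ . ^ ^ ^ . . ^ = 7 differences

7


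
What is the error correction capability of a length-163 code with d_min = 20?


Correction capability = floor((d-1)/2) = floor((20-1)/2) = 9

9 errors


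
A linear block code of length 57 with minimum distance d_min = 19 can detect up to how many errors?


Detection capability = d_min - 1 = 19 - 1 = 18

18 errors


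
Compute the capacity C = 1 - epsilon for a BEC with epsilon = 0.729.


C = 1 - epsilon = 1 - 0.729 = 0.271

0.271 bits


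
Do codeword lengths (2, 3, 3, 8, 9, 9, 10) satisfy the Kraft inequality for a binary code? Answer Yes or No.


Kraft sum = sum(2^(-l_i)) = 0.5088, need <= 1. Result: satisfied (a binary prefix-free code with these lengths exists)

Yes


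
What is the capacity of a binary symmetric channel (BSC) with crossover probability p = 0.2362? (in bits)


H(p) = -p*log2(p) - (1-p)*log2(1-p) = -0.2362*log2(0.2362) - 0.7638*log2(0.7638) = 0.491749 + 0.296914 = 0.7887. C = 1 - H(p) = 1 - 0.7887 = 0.2113

0.2113 bits


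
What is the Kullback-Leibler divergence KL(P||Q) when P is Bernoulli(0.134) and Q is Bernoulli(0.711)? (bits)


KL = p*log2(p/q) + (1-p)*log2((1-p)/(1-q)) = 0.134*log2(0.134/0.711) + 0.866*log2(0.866/0.289) = 1.0485

1.0485 bits


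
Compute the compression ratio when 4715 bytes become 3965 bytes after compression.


Ratio = original / compressed = 4715 / 3965 = 1.1892

1.1892


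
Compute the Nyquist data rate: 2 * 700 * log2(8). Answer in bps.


Rate = 2 * B * log2(M) = 2 * 700 * 3.0 = 4200.0

4200.0 bps


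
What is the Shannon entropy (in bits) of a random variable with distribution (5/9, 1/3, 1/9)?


H = -sum(p_i * log2(p_i)). Terms: -(5/9)*log2(5/9) = 0.471109; -(1/3)*log2(1/3) = 0.528321; -(1/9)*log2(1/9) = 0.352214. H = 0.471109 + 0.528321 + 0.352214 = 1.3516

1.3516 bits


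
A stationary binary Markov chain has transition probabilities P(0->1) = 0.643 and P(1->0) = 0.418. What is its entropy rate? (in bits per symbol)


Stationary distribution: pi_0 = p10/(p01+p10) = 0.394, pi_1 = 0.606. Entropy rate H' = pi_0*H(p01) + pi_1*H(p10) = 0.394*0.9402 + 0.606*0.9805 = 0.9646

0.9646 bits/symbol


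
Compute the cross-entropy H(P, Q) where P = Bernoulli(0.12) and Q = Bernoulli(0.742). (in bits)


H(P,Q) = -p*log2(q) - (1-p)*log2(1-q). -0.12*log2(0.742) = 0.051661; -0.88*log2(0.258) = 1.720010. H(P,Q) = 0.051661 + 1.720010 = 1.7717

1.7717 bits


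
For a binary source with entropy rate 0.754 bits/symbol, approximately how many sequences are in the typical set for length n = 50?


log2|A_typical| = nH = 50 * 0.754 = 37.7, so |A_typical| ~ 2^37.7 = 2.233e+11

2.233e+11


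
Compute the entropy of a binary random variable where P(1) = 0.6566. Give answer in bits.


H = -p*log2(p) - (1-p)*log2(1-p). -0.6566*log2(0.6566) = 0.398499; -0.3434*log2(0.3434) = 0.529536. H = 0.398499 + 0.529536 = 0.928

0.928 bits


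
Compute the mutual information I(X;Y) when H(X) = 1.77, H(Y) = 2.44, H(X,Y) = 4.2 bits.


I(X;Y) = H(X) + H(Y) - H(X,Y) = 1.77 + 2.44 - 4.2 = 0.01

0.01 bits


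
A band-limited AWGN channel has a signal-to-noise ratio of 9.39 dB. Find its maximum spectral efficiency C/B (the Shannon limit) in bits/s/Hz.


SNR_linear = 10^(9.39/10) = 8.6896; C/B = log2(1 + SNR_linear) = log2(1 + 8.6896) = 3.2764

3.2764 bits/s/Hz


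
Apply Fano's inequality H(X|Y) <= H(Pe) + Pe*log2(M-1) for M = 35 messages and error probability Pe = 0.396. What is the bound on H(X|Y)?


H(Pe) = -Pe*log2(Pe) - (1-Pe)*log2(1-Pe) = -0.396*log2(0.396) - 0.604*log2(0.604) = 0.529225 + 0.439337 = 0.9686. Pe*log2(M-1) = 0.396*log2(34) = 2.014635. Bound = H(Pe) + Pe*log2(M-1) = 0.529225 + 0.439337 + 2.014635 = 2.9832

2.9832 bits


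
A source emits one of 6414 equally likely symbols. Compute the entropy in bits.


H = log2(n) = log2(6414) = 12.647

12.647 bits


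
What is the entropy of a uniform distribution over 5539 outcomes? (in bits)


H = log2(n) = log2(5539) = 12.4354

12.4354 bits


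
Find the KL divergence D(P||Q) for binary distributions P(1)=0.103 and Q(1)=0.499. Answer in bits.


KL = p*log2(p/q) + (1-p)*log2((1-p)/(1-q)) = 0.103*log2(0.103/0.499) + 0.897*log2(0.897/0.501) = 0.5193

0.5193 bits


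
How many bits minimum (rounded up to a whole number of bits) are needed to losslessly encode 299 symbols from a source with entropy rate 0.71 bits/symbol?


Minimum bits >= n * H = 299 * 0.71 = 212.29, rounded up to a whole number of bits = 213

213 bits


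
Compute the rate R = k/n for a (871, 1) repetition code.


Rate = k/n = 1/871

1/871


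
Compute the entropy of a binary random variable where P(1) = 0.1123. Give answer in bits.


H = -p*log2(p) - (1-p)*log2(1-p). -0.1123*log2(0.1123) = 0.354258; -0.8877*log2(0.8877) = 0.152556. H = 0.354258 + 0.152556 = 0.5068

0.5068 bits


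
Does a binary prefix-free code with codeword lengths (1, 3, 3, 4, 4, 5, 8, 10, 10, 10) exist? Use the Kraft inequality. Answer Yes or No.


Kraft sum = sum(2^(-l_i)) = 0.9131, need <= 1. Result: satisfied (a binary prefix-free code with these lengths exists)

Yes


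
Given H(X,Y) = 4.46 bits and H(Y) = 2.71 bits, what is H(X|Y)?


H(X|Y) = H(X,Y) - H(Y) = 4.46 - 2.71 = 1.75

1.75 bits


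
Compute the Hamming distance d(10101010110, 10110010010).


Count differing positions: . . . ^ ^ . . . ^ . . = 3 differences

3


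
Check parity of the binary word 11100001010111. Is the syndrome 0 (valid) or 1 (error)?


Syndrome = XOR of all bits = 1 XOR 1 XOR 1 XOR 0 XOR 0 XOR 0 XOR 0 XOR 1 XOR 0 XOR 1 XOR 0 XOR 1 XOR 1 XOR 1 = 0

0


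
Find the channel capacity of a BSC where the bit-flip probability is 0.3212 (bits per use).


H(p) = -p*log2(p) - (1-p)*log2(1-p) = -0.3212*log2(0.3212) - 0.6788*log2(0.6788) = 0.526272 + 0.379410 = 0.9057. C = 1 - H(p) = 1 - 0.9057 = 0.0943

0.0943 bits


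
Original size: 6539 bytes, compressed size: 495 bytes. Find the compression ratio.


Ratio = original / compressed = 6539 / 495 = 13.2101

13.2101


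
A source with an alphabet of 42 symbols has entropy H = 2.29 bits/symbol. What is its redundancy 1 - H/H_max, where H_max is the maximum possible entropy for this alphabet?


H_max = log2(K) = log2(42) = 5.3923 bits/symbol. Redundancy = 1 - H/H_max = 1 - 2.29/5.3923 = 1 - 0.4247 = 0.5753

0.5753


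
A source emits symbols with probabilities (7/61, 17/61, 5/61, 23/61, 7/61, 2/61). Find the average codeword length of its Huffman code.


Huffman construction (repeatedly merge the two least-probable nodes; each merge adds 1 bit to every symbol beneath it): 2/61 + 5/61 = 7/61; 7/61 + 7/61 = 14/61; 7/61 + 14/61 = 21/61; 17/61 + 21/61 = 38/61; 23/61 + 38/61 = 1. Resulting codeword lengths (in the order the probabilities were given): (4, 2, 4, 1, 4, 4). L_avg = sum(p_i * l_i) = 7/61*4 + 17/61*2 + 5/61*4 + 23/61*1 + 7/61*4 + 2/61*4 = 141/61 = 2.3115

2.3115 bits


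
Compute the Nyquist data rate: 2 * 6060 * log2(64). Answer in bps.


Rate = 2 * B * log2(M) = 2 * 6060 * 6.0 = 72720.0

72720.0 bps


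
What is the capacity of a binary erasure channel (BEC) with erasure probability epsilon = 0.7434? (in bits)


C = 1 - epsilon = 1 - 0.7434 = 0.2566

0.2566 bits


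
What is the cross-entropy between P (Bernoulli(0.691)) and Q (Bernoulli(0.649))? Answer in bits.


H(P,Q) = -p*log2(q) - (1-p)*log2(1-q). -0.691*log2(0.649) = 0.430983; -0.309*log2(0.351) = 0.466731. H(P,Q) = 0.430983 + 0.466731 = 0.8977

0.8977 bits


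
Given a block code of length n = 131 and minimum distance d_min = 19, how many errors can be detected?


Detection capability = d_min - 1 = 19 - 1 = 18

18 errors


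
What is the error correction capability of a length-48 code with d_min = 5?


Correction capability = floor((d-1)/2) = floor((5-1)/2) = 2

2 errors


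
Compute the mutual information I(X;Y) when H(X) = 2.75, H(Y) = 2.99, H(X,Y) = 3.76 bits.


I(X;Y) = H(X) + H(Y) - H(X,Y) = 2.75 + 2.99 - 3.76 = 1.98

1.98 bits


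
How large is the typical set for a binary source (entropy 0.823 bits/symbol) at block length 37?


log2|A_typical| = nH = 37 * 0.823 = 30.451, so |A_typical| ~ 2^30.451 = 1.468e+09

1.468e+09


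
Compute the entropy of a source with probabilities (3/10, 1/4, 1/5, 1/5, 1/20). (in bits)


H = -sum(p_i * log2(p_i)). Terms: -(3/10)*log2(3/10) = 0.521090; -(1/4)*log2(1/4) = 0.500000; -(1/5)*log2(1/5) = 0.464386; -(1/5)*log2(1/5) = 0.464386; -(1/20)*log2(1/20) = 0.216096. H = 0.521090 + 0.500000 + 0.464386 + 0.464386 + 0.216096 = 2.166

2.166 bits


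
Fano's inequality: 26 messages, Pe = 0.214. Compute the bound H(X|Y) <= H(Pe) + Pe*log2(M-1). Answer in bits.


H(Pe) = -Pe*log2(Pe) - (1-Pe)*log2(1-Pe) = -0.214*log2(0.214) - 0.786*log2(0.786) = 0.476004 + 0.273055 = 0.7491. Pe*log2(M-1) = 0.214*log2(25) = 0.993785. Bound = H(Pe) + Pe*log2(M-1) = 0.476004 + 0.273055 + 0.993785 = 1.7428

1.7428 bits


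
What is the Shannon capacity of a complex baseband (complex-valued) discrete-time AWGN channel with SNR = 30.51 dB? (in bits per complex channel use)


SNR_linear = 10^(30.51/10) = 1124.605; C = log2(1 + SNR_linear) = log2(1 + 1124.605) = 10.1365

10.1365 bits/channel use


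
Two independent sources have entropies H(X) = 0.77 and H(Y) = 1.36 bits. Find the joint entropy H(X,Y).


For independent variables, H(X,Y) = H(X) + H(Y) = 0.77 + 1.36 = 2.13

2.13 bits


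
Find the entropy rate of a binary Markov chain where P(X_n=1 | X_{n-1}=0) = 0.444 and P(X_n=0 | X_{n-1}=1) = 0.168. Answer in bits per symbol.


Stationary distribution: pi_0 = p10/(p01+p10) = 0.2745, pi_1 = 0.7255. Entropy rate H' = pi_0*H(p01) + pi_1*H(p10) = 0.2745*0.9909 + 0.7255*0.6531 = 0.7458

0.7458 bits/symbol


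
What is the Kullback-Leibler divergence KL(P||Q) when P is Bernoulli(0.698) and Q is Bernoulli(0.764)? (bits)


KL = p*log2(p/q) + (1-p)*log2((1-p)/(1-q)) = 0.698*log2(0.698/0.764) + 0.302*log2(0.302/0.236) = 0.0165

0.0165 bits


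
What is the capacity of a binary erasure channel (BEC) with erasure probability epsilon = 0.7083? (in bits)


C = 1 - epsilon = 1 - 0.7083 = 0.2917

0.2917 bits


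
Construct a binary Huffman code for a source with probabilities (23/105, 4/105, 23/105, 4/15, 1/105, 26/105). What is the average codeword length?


Huffman construction (repeatedly merge the two least-probable nodes; each merge adds 1 bit to every symbol beneath it): 1/105 + 4/105 = 1/21; 1/21 + 23/105 = 4/15; 23/105 + 26/105 = 7/15; 4/15 + 4/15 = 8/15; 7/15 + 8/15 = 1. Resulting codeword lengths (in the order the probabilities were given): (3, 4, 2, 2, 4, 2). L_avg = sum(p_i * l_i) = 23/105*3 + 4/105*4 + 23/105*2 + 4/15*2 + 1/105*4 + 26/105*2 = 81/35 = 2.3143

2.3143 bits


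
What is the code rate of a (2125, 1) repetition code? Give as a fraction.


Rate = k/n = 1/2125

1/2125


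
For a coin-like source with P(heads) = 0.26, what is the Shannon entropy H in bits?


H = -p*log2(p) - (1-p)*log2(1-p). -0.26*log2(0.26) = 0.505288; -0.74*log2(0.74) = 0.321458. H = 0.505288 + 0.321458 = 0.8267

0.8267 bits


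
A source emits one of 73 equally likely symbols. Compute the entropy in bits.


H = log2(n) = log2(73) = 6.1898

6.1898 bits


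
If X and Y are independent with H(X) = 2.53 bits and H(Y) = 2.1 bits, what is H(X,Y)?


For independent variables, H(X,Y) = H(X) + H(Y) = 2.53 + 2.1 = 4.63

4.63 bits


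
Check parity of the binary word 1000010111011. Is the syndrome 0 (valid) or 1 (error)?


Syndrome = XOR of all bits = 1 XOR 0 XOR 0 XOR 0 XOR 0 XOR 1 XOR 0 XOR 1 XOR 1 XOR 1 XOR 0 XOR 1 XOR 1 = 1

1


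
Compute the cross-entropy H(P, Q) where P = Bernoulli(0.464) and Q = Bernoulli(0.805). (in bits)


H(P,Q) = -p*log2(q) - (1-p)*log2(1-q). -0.464*log2(0.805) = 0.145204; -0.536*log2(0.195) = 1.264131. H(P,Q) = 0.145204 + 1.264131 = 1.4093

1.4093 bits


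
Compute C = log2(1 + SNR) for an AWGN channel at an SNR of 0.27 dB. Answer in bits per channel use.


SNR_linear = 10^(0.27/10) = 1.0641; C = log2(1 + SNR_linear) = log2(1 + 1.0641) = 1.0455

1.0455 bits/channel use


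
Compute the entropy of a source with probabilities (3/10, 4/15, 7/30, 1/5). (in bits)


H = -sum(p_i * log2(p_i)). Terms: -(3/10)*log2(3/10) = 0.521090; -(4/15)*log2(4/15) = 0.508504; -(7/30)*log2(7/30) = 0.489892; -(1/5)*log2(1/5) = 0.464386. H = 0.521090 + 0.508504 + 0.489892 + 0.464386 = 1.9839

1.9839 bits


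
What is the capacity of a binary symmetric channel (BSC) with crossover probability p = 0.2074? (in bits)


H(p) = -p*log2(p) - (1-p)*log2(1-p) = -0.2074*log2(0.2074) - 0.7926*log2(0.7926) = 0.470697 + 0.265787 = 0.7365. C = 1 - H(p) = 1 - 0.7365 = 0.2635

0.2635 bits


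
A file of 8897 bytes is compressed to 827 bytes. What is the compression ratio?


Ratio = original / compressed = 8897 / 827 = 10.7582

10.7582


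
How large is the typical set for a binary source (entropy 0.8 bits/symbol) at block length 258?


log2|A_typical| = nH = 258 * 0.8 = 206.4, so |A_typical| ~ 2^206.4 = 1.357e+62

1.357e+62


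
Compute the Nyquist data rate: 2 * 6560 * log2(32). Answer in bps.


Rate = 2 * B * log2(M) = 2 * 6560 * 5.0 = 65600.0

65600.0 bps


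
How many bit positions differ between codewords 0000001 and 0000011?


Count differing positions: . . . . . ^ . = 1 differences

1


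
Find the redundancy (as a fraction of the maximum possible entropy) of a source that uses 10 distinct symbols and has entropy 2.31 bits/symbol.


H_max = log2(K) = log2(10) = 3.3219 bits/symbol. Redundancy = 1 - H/H_max = 1 - 2.31/3.3219 = 1 - 0.6954 = 0.3046

0.3046


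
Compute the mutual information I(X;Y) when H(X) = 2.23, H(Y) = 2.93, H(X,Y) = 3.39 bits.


I(X;Y) = H(X) + H(Y) - H(X,Y) = 2.23 + 2.93 - 3.39 = 1.77

1.77 bits


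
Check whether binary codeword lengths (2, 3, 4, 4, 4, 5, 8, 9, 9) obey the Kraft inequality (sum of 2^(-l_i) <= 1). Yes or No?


Kraft sum = sum(2^(-l_i)) = 0.6016, need <= 1. Result: satisfied (a binary prefix-free code with these lengths exists)

Yes


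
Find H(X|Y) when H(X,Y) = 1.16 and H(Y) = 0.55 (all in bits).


H(X|Y) = H(X,Y) - H(Y) = 1.16 - 0.55 = 0.61

0.61 bits


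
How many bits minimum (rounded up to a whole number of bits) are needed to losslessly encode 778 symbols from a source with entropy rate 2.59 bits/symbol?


Minimum bits >= n * H = 778 * 2.59 = 2015.02, rounded up to a whole number of bits = 2016

2016 bits


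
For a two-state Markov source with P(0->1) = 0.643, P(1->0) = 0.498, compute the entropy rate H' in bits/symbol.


Stationary distribution: pi_0 = p10/(p01+p10) = 0.4365, pi_1 = 0.5635. Entropy rate H' = pi_0*H(p01) + pi_1*H(p10) = 0.4365*0.9402 + 0.5635*1.0 = 0.9739

0.9739 bits/symbol


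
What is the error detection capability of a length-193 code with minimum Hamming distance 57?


Detection capability = d_min - 1 = 57 - 1 = 56

56 errors


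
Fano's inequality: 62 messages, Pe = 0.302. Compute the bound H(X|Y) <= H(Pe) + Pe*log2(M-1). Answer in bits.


H(Pe) = -Pe*log2(Pe) - (1-Pe)*log2(1-Pe) = -0.302*log2(0.302) - 0.698*log2(0.698) = 0.521669 + 0.362053 = 0.8837. Pe*log2(M-1) = 0.302*log2(61) = 1.791083. Bound = H(Pe) + Pe*log2(M-1) = 0.521669 + 0.362053 + 1.791083 = 2.6748

2.6748 bits


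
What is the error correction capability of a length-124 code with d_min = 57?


Correction capability = floor((d-1)/2) = floor((57-1)/2) = 28

28 errors


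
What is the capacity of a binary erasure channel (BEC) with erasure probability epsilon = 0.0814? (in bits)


C = 1 - epsilon = 1 - 0.0814 = 0.9186

0.9186 bits


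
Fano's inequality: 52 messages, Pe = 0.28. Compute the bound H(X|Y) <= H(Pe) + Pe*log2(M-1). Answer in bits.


H(Pe) = -Pe*log2(Pe) - (1-Pe)*log2(1-Pe) = -0.28*log2(0.28) - 0.72*log2(0.72) = 0.514220 + 0.341230 = 0.8555. Pe*log2(M-1) = 0.28*log2(51) = 1.588279. Bound = H(Pe) + Pe*log2(M-1) = 0.514220 + 0.341230 + 1.588279 = 2.4437

2.4437 bits


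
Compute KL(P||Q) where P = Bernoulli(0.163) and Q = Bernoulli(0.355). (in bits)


KL = p*log2(p/q) + (1-p)*log2((1-p)/(1-q)) = 0.163*log2(0.163/0.355) + 0.837*log2(0.837/0.645) = 0.1316

0.1316 bits


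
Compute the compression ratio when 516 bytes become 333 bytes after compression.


Ratio = original / compressed = 516 / 333 = 1.5495

1.5495


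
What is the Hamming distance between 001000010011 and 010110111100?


Count differing positions: . ^ ^ ^ ^ . ^ . ^ ^ ^ ^ = 9 differences

9


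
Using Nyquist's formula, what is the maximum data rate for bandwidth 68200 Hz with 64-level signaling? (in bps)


Rate = 2 * B * log2(M) = 2 * 68200 * 6.0 = 818400.0

818400.0 bps


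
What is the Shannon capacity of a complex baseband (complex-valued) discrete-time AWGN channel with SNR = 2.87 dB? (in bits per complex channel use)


SNR_linear = 10^(2.87/10) = 1.9364; C = log2(1 + SNR_linear) = log2(1 + 1.9364) = 1.5541

1.5541 bits/channel use


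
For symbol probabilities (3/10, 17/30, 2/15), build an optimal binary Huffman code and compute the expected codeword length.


Huffman construction (repeatedly merge the two least-probable nodes; each merge adds 1 bit to every symbol beneath it): 2/15 + 3/10 = 13/30; 13/30 + 17/30 = 1. Resulting codeword lengths (in the order the probabilities were given): (2, 1, 2). L_avg = sum(p_i * l_i) = 3/10*2 + 17/30*1 + 2/15*2 = 43/30 = 1.4333

1.4333 bits


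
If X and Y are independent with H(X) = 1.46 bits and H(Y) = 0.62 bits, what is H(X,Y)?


For independent variables, H(X,Y) = H(X) + H(Y) = 1.46 + 0.62 = 2.08

2.08 bits


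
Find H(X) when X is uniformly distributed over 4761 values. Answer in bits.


H = log2(n) = log2(4761) = 12.217

12.217 bits


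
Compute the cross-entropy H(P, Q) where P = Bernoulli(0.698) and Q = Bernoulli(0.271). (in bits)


H(P,Q) = -p*log2(q) - (1-p)*log2(1-q). -0.698*log2(0.271) = 1.314777; -0.302*log2(0.729) = 0.137715. H(P,Q) = 1.314777 + 0.137715 = 1.4525

1.4525 bits


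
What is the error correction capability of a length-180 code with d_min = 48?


Correction capability = floor((d-1)/2) = floor((48-1)/2) = 23

23 errors


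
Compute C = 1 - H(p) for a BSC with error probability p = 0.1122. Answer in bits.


H(p) = -p*log2(p) - (1-p)*log2(1-p) = -0.1122*log2(0.1122) - 0.8878*log2(0.8878) = 0.354087 + 0.152429 = 0.5065. C = 1 - H(p) = 1 - 0.5065 = 0.4935

0.4935 bits


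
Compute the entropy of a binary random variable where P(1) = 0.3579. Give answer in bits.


H = -p*log2(p) - (1-p)*log2(1-p). -0.3579*log2(0.3579) = 0.530541; -0.6421*log2(0.6421) = 0.410385. H = 0.530541 + 0.410385 = 0.9409

0.9409 bits


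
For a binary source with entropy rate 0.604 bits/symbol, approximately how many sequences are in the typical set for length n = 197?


log2|A_typical| = nH = 197 * 0.604 = 118.988, so |A_typical| ~ 2^118.988 = 6.591e+35

6.591e+35


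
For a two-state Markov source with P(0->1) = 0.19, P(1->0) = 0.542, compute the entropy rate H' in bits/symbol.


Stationary distribution: pi_0 = p10/(p01+p10) = 0.7404, pi_1 = 0.2596. Entropy rate H' = pi_0*H(p01) + pi_1*H(p10) = 0.7404*0.7015 + 0.2596*0.9949 = 0.7776

0.7776 bits/symbol


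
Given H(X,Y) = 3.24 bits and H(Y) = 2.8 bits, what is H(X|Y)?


H(X|Y) = H(X,Y) - H(Y) = 3.24 - 2.8 = 0.44

0.44 bits


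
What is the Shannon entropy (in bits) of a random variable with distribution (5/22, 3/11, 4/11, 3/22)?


H = -sum(p_i * log2(p_i)). Terms: -(5/22)*log2(5/22) = 0.485796; -(3/11)*log2(3/11) = 0.511219; -(4/11)*log2(4/11) = 0.530702; -(3/22)*log2(3/22) = 0.391973. H = 0.485796 + 0.511219 + 0.530702 + 0.391973 = 1.9197

1.9197 bits


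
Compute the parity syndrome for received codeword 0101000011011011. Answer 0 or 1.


Syndrome = XOR of all bits = 0 XOR 1 XOR 0 XOR 1 XOR 0 XOR 0 XOR 0 XOR 0 XOR 1 XOR 1 XOR 0 XOR 1 XOR 1 XOR 0 XOR 1 XOR 1 = 0

0


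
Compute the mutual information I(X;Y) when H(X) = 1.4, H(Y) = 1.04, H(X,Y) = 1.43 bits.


I(X;Y) = H(X) + H(Y) - H(X,Y) = 1.4 + 1.04 - 1.43 = 1.01

1.01 bits


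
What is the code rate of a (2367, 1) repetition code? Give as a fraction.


Rate = k/n = 1/2367

1/2367


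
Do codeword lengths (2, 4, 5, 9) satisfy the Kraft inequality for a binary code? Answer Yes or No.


Kraft sum = sum(2^(-l_i)) = 0.3457, need <= 1. Result: satisfied (a binary prefix-free code with these lengths exists)

Yes


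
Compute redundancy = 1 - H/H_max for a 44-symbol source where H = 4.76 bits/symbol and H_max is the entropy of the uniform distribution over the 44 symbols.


H_max = log2(K) = log2(44) = 5.4594 bits/symbol. Redundancy = 1 - H/H_max = 1 - 4.76/5.4594 = 1 - 0.8719 = 0.1281

0.1281


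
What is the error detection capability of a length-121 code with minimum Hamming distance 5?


Detection capability = d_min - 1 = 5 - 1 = 4

4 errors


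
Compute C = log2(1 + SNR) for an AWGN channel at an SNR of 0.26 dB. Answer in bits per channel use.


SNR_linear = 10^(0.26/10) = 1.0617; C = log2(1 + SNR_linear) = log2(1 + 1.0617) = 1.0438

1.0438 bits/channel use


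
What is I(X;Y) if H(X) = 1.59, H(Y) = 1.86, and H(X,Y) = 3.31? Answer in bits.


I(X;Y) = H(X) + H(Y) - H(X,Y) = 1.59 + 1.86 - 3.31 = 0.14

0.14 bits


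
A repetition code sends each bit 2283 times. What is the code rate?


Rate = k/n = 1/2283

1/2283


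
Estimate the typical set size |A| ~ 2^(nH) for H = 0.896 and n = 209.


log2|A_typical| = nH = 209 * 0.896 = 187.264, so |A_typical| ~ 2^187.264 = 2.355e+56

2.355e+56


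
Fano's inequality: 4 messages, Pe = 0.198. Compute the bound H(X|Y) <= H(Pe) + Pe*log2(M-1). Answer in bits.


H(Pe) = -Pe*log2(Pe) - (1-Pe)*log2(1-Pe) = -0.198*log2(0.198) - 0.802*log2(0.802) = 0.462613 + 0.255297 = 0.7179. Pe*log2(M-1) = 0.198*log2(3) = 0.313823. Bound = H(Pe) + Pe*log2(M-1) = 0.462613 + 0.255297 + 0.313823 = 1.0317

1.0317 bits


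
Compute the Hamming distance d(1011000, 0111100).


Count differing positions: ^ ^ . . ^ . . = 3 differences

3


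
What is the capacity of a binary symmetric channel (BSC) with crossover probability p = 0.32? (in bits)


H(p) = -p*log2(p) - (1-p)*log2(1-p) = -0.32*log2(0.32) - 0.68*log2(0.68) = 0.526034 + 0.378347 = 0.9044. C = 1 - H(p) = 1 - 0.9044 = 0.0956

0.0956 bits


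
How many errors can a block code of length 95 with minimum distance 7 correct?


Correction capability = floor((d-1)/2) = floor((7-1)/2) = 3

3 errors


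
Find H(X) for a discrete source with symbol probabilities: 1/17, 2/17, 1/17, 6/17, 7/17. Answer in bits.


H = -sum(p_i * log2(p_i)). Terms: -(1/17)*log2(1/17) = 0.240439; -(2/17)*log2(2/17) = 0.363231; -(1/17)*log2(1/17) = 0.240439; -(6/17)*log2(6/17) = 0.530294; -(7/17)*log2(7/17) = 0.527103. H = 0.240439 + 0.363231 + 0.240439 + 0.530294 + 0.527103 = 1.9015

1.9015 bits


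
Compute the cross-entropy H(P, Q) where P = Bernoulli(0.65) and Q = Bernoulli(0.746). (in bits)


H(P,Q) = -p*log2(q) - (1-p)*log2(1-q). -0.65*log2(0.746) = 0.274789; -0.35*log2(0.254) = 0.691985. H(P,Q) = 0.274789 + 0.691985 = 0.9668

0.9668 bits


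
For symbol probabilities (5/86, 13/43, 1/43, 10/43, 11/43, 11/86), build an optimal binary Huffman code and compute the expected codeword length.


Huffman construction (repeatedly merge the two least-probable nodes; each merge adds 1 bit to every symbol beneath it): 1/43 + 5/86 = 7/86; 7/86 + 11/86 = 9/43; 9/43 + 10/43 = 19/43; 11/43 + 13/43 = 24/43; 19/43 + 24/43 = 1. Resulting codeword lengths (in the order the probabilities were given): (4, 2, 4, 2, 2, 3). L_avg = sum(p_i * l_i) = 5/86*4 + 13/43*2 + 1/43*4 + 10/43*2 + 11/43*2 + 11/86*3 = 197/86 = 2.2907

2.2907 bits


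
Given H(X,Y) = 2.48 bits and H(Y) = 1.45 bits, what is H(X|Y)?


H(X|Y) = H(X,Y) - H(Y) = 2.48 - 1.45 = 1.03

1.03 bits


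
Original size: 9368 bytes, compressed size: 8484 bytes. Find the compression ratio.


Ratio = original / compressed = 9368 / 8484 = 1.1042

1.1042


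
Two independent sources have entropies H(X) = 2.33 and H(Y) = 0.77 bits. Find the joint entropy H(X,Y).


For independent variables, H(X,Y) = H(X) + H(Y) = 2.33 + 0.77 = 3.1

3.1 bits


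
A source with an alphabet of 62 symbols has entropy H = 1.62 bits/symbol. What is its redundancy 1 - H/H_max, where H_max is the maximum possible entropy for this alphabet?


H_max = log2(K) = log2(62) = 5.9542 bits/symbol. Redundancy = 1 - H/H_max = 1 - 1.62/5.9542 = 1 - 0.2721 = 0.7279

0.7279


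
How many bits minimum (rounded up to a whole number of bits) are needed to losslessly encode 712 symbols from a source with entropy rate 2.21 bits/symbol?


Minimum bits >= n * H = 712 * 2.21 = 1573.52, rounded up to a whole number of bits = 1574

1574 bits


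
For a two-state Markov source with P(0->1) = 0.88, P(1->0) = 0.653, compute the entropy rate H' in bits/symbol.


Stationary distribution: pi_0 = p10/(p01+p10) = 0.426, pi_1 = 0.574. Entropy rate H' = pi_0*H(p01) + pi_1*H(p10) = 0.426*0.5294 + 0.574*0.9314 = 0.7601

0.7601 bits/symbol


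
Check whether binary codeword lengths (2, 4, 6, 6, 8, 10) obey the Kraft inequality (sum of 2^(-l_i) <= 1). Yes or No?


Kraft sum = sum(2^(-l_i)) = 0.3486, need <= 1. Result: satisfied (a binary prefix-free code with these lengths exists)

Yes


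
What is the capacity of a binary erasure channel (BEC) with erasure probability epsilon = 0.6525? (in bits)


C = 1 - epsilon = 1 - 0.6525 = 0.3475

0.3475 bits


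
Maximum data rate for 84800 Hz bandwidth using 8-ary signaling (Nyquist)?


Rate = 2 * B * log2(M) = 2 * 84800 * 3.0 = 508800.0

508800.0 bps


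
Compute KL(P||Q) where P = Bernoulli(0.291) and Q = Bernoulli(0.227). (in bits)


KL = p*log2(p/q) + (1-p)*log2((1-p)/(1-q)) = 0.291*log2(0.291/0.227) + 0.709*log2(0.709/0.773) = 0.0159

0.0159 bits


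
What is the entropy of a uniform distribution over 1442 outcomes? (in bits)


H = log2(n) = log2(1442) = 10.4939

10.4939 bits


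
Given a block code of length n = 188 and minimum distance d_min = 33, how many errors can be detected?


Detection capability = d_min - 1 = 33 - 1 = 32

32 errors


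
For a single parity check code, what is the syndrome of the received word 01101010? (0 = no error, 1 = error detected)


Syndrome = XOR of all bits = 0 XOR 1 XOR 1 XOR 0 XOR 1 XOR 0 XOR 1 XOR 0 = 0

0


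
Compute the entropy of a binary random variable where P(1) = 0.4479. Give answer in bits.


H = -p*log2(p) - (1-p)*log2(1-p). -0.4479*log2(0.4479) = 0.519005; -0.5521*log2(0.5521) = 0.473149. H = 0.519005 + 0.473149 = 0.9922

0.9922 bits


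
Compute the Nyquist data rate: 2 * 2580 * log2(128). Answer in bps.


Rate = 2 * B * log2(M) = 2 * 2580 * 7.0 = 36120.0

36120.0 bps


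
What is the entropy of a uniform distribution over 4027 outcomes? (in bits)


H = log2(n) = log2(4027) = 11.9755

11.9755 bits


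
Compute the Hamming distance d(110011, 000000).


Count differing positions: ^ ^ . . ^ ^ = 4 differences

4


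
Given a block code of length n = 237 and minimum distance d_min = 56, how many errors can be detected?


Detection capability = d_min - 1 = 56 - 1 = 55

55 errors


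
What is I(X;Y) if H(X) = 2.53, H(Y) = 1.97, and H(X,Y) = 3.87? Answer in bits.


I(X;Y) = H(X) + H(Y) - H(X,Y) = 2.53 + 1.97 - 3.87 = 0.63

0.63 bits


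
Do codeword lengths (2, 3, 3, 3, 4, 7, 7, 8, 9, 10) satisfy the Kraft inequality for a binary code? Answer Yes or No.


Kraft sum = sum(2^(-l_i)) = 0.71, need <= 1. Result: satisfied (a binary prefix-free code with these lengths exists)

Yes


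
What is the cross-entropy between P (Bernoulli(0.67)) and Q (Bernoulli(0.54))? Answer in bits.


H(P,Q) = -p*log2(q) - (1-p)*log2(1-q). -0.67*log2(0.54) = 0.595609; -0.33*log2(0.46) = 0.369697. H(P,Q) = 0.595609 + 0.369697 = 0.9653

0.9653 bits


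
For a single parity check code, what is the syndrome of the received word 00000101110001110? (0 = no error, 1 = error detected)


Syndrome = XOR of all bits = 0 XOR 0 XOR 0 XOR 0 XOR 0 XOR 1 XOR 0 XOR 1 XOR 1 XOR 1 XOR 0 XOR 0 XOR 0 XOR 1 XOR 1 XOR 1 XOR 0 = 1

1


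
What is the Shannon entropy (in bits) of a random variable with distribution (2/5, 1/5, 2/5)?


H = -sum(p_i * log2(p_i)). Terms: -(2/5)*log2(2/5) = 0.528771; -(1/5)*log2(1/5) = 0.464386; -(2/5)*log2(2/5) = 0.528771. H = 0.528771 + 0.464386 + 0.528771 = 1.5219

1.5219 bits


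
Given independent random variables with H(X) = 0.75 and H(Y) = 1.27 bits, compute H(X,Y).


For independent variables, H(X,Y) = H(X) + H(Y) = 0.75 + 1.27 = 2.02

2.02 bits


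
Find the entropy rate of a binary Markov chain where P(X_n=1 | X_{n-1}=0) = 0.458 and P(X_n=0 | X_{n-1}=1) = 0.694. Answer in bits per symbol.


Stationary distribution: pi_0 = p10/(p01+p10) = 0.6024, pi_1 = 0.3976. Entropy rate H' = pi_0*H(p01) + pi_1*H(p10) = 0.6024*0.9949 + 0.3976*0.8885 = 0.9526

0.9526 bits/symbol


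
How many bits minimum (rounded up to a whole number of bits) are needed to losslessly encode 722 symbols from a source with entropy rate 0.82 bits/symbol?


Minimum bits >= n * H = 722 * 0.82 = 592.04, rounded up to a whole number of bits = 593

593 bits


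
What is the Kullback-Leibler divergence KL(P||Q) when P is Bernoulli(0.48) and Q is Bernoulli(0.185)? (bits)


KL = p*log2(p/q) + (1-p)*log2((1-p)/(1-q)) = 0.48*log2(0.48/0.185) + 0.52*log2(0.52/0.815) = 0.3231

0.3231 bits


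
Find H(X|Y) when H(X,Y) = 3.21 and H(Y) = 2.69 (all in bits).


H(X|Y) = H(X,Y) - H(Y) = 3.21 - 2.69 = 0.52

0.52 bits


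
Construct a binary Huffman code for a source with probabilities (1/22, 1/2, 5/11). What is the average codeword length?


Huffman construction (repeatedly merge the two least-probable nodes; each merge adds 1 bit to every symbol beneath it): 1/22 + 5/11 = 1/2; 1/2 + 1/2 = 1. Resulting codeword lengths (in the order the probabilities were given): (2, 1, 2). L_avg = sum(p_i * l_i) = 1/22*2 + 1/2*1 + 5/11*2 = 3/2 = 1.5

1.5 bits


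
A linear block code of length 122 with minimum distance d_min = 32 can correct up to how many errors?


Correction capability = floor((d-1)/2) = floor((32-1)/2) = 15

15 errors


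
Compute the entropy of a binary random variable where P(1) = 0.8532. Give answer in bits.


H = -p*log2(p) - (1-p)*log2(1-p). -0.8532*log2(0.8532) = 0.195420; -0.1468*log2(0.1468) = 0.406354. H = 0.195420 + 0.406354 = 0.6018

0.6018 bits


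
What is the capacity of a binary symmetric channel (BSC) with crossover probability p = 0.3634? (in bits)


H(p) = -p*log2(p) - (1-p)*log2(1-p) = -0.3634*log2(0.3634) - 0.6366*log2(0.6366) = 0.530698 + 0.414771 = 0.9455. C = 1 - H(p) = 1 - 0.9455 = 0.0545

0.0545 bits


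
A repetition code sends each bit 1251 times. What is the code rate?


Rate = k/n = 1/1251

1/1251


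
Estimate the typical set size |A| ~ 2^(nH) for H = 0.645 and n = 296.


log2|A_typical| = nH = 296 * 0.645 = 190.92, so |A_typical| ~ 2^190.92 = 2.969e+57

2.969e+57


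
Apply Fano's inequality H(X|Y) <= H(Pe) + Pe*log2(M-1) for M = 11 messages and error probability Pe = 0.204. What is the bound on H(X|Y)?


H(Pe) = -Pe*log2(Pe) - (1-Pe)*log2(1-Pe) = -0.204*log2(0.204) - 0.796*log2(0.796) = 0.467845 + 0.262011 = 0.7299. Pe*log2(M-1) = 0.204*log2(10) = 0.677673. Bound = H(Pe) + Pe*log2(M-1) = 0.467845 + 0.262011 + 0.677673 = 1.4075

1.4075 bits


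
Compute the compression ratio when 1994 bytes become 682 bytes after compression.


Ratio = original / compressed = 1994 / 682 = 2.9238

2.9238


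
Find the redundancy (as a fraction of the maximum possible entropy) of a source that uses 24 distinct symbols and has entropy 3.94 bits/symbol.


H_max = log2(K) = log2(24) = 4.585 bits/symbol. Redundancy = 1 - H/H_max = 1 - 3.94/4.585 = 1 - 0.8593 = 0.1407

0.1407


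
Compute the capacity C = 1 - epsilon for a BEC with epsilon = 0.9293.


C = 1 - epsilon = 1 - 0.9293 = 0.0707

0.0707 bits


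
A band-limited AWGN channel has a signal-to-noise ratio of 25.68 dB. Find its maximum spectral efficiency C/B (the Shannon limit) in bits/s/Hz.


SNR_linear = 10^(25.68/10) = 369.8282; C/B = log2(1 + SNR_linear) = log2(1 + 369.8282) = 8.5346

8.5346 bits/s/Hz


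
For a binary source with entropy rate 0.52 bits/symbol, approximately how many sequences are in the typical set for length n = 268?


log2|A_typical| = nH = 268 * 0.52 = 139.36, so |A_typical| ~ 2^139.36 = 8.944e+41

8.944e+41


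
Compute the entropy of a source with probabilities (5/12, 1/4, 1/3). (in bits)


H = -sum(p_i * log2(p_i)). Terms: -(5/12)*log2(5/12) = 0.526264; -(1/4)*log2(1/4) = 0.500000; -(1/3)*log2(1/3) = 0.528321. H = 0.526264 + 0.500000 + 0.528321 = 1.5546

1.5546 bits


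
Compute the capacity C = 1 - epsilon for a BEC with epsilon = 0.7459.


C = 1 - epsilon = 1 - 0.7459 = 0.2541

0.2541 bits


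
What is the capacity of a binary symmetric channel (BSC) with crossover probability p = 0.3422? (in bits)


H(p) = -p*log2(p) - (1-p)*log2(1-p) = -0.3422*log2(0.3422) - 0.6578*log2(0.6578) = 0.529414 + 0.397495 = 0.9269. C = 1 - H(p) = 1 - 0.9269 = 0.0731

0.0731 bits


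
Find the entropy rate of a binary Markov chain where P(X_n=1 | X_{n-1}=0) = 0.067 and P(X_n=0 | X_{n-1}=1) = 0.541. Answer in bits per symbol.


Stationary distribution: pi_0 = p10/(p01+p10) = 0.8898, pi_1 = 0.1102. Entropy rate H' = pi_0*H(p01) + pi_1*H(p10) = 0.8898*0.3546 + 0.1102*0.9951 = 0.4252

0.4252 bits/symbol


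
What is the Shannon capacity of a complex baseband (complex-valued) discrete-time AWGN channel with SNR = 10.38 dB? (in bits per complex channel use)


SNR_linear = 10^(10.38/10) = 10.9144; C = log2(1 + SNR_linear) = log2(1 + 10.9144) = 3.5746

3.5746 bits/channel use


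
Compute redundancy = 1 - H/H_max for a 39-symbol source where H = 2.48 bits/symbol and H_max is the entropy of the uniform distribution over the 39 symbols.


H_max = log2(K) = log2(39) = 5.2854 bits/symbol. Redundancy = 1 - H/H_max = 1 - 2.48/5.2854 = 1 - 0.4692 = 0.5308

0.5308


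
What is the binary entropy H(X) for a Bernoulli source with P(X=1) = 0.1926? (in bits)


H = -p*log2(p) - (1-p)*log2(1-p). -0.1926*log2(0.1926) = 0.457679; -0.8074*log2(0.8074) = 0.249200. H = 0.457679 + 0.249200 = 0.7069

0.7069 bits


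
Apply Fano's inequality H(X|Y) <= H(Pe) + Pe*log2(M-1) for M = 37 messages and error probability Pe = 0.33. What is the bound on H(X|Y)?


H(Pe) = -Pe*log2(Pe) - (1-Pe)*log2(1-Pe) = -0.33*log2(0.33) - 0.67*log2(0.67) = 0.527822 + 0.387104 = 0.9149. Pe*log2(M-1) = 0.33*log2(36) = 1.706075. Bound = H(Pe) + Pe*log2(M-1) = 0.527822 + 0.387104 + 1.706075 = 2.621

2.621 bits
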